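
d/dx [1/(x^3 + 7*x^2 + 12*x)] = (-3*x^2 - 14*x - 12)/(x^2*(x^2 + 7*x + 12)^2)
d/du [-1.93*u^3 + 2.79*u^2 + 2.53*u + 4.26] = -5.79*u^2 + 5.58*u + 2.53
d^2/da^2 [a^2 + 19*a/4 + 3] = 2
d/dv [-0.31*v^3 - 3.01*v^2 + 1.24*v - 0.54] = -0.93*v^2 - 6.02*v + 1.24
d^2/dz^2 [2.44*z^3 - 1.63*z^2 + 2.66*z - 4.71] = 14.64*z - 3.26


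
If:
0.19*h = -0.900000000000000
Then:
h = -4.74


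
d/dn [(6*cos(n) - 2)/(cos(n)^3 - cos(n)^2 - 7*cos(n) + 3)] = 4*(3*cos(n)^3 - 3*cos(n)^2 + cos(n) - 1)*sin(n)/((-sin(n)^2 + 2*cos(n))^2*(cos(n) - 3)^2)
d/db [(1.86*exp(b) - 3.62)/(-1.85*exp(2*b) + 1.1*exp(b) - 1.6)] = (3.441*exp(2*b) - 13.394*exp(b) + 1.006)*exp(b)/(3.4225*exp(4*b) - 4.07*exp(3*b) + 7.13*exp(2*b) - 3.52*exp(b) + 2.56)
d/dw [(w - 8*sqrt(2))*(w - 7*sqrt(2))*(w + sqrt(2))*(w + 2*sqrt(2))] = 4*w^3 - 36*sqrt(2)*w^2 + 52*w + 276*sqrt(2)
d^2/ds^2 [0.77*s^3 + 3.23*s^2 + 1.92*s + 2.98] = 4.62*s + 6.46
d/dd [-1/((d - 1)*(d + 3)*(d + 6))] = ((d - 1)*(d + 3) + (d - 1)*(d + 6) + (d + 3)*(d + 6))/((d - 1)^2*(d + 3)^2*(d + 6)^2)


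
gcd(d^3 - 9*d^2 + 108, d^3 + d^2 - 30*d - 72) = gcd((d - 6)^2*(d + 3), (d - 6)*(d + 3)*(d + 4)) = d^2 - 3*d - 18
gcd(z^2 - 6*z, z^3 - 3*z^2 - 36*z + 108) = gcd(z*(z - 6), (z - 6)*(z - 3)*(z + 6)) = z - 6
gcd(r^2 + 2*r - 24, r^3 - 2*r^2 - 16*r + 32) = r - 4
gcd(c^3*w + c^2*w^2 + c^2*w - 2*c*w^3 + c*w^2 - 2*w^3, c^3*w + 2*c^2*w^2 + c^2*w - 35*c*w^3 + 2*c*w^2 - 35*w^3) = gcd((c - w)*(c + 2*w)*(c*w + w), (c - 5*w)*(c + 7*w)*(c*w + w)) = c*w + w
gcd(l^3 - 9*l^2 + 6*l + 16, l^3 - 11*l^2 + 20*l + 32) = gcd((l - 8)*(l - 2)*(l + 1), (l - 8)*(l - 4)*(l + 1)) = l^2 - 7*l - 8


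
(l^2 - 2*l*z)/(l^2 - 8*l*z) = (l - 2*z)/(l - 8*z)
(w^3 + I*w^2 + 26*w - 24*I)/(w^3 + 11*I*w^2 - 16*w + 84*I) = (w^2 - 5*I*w - 4)/(w^2 + 5*I*w + 14)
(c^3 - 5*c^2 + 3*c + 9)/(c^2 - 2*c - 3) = c - 3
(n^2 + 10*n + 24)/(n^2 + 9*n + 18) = (n + 4)/(n + 3)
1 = 1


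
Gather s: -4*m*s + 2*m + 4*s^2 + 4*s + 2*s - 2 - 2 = 2*m + 4*s^2 + s*(6 - 4*m) - 4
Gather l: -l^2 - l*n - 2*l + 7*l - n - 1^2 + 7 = -l^2 + l*(5 - n) - n + 6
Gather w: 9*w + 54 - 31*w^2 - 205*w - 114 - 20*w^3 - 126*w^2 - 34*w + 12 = -20*w^3 - 157*w^2 - 230*w - 48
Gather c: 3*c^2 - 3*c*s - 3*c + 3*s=3*c^2 + c*(-3*s - 3) + 3*s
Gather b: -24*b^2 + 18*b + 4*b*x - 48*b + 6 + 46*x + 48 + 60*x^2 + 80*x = -24*b^2 + b*(4*x - 30) + 60*x^2 + 126*x + 54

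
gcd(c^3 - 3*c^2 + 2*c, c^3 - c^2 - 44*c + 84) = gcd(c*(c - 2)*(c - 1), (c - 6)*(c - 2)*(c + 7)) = c - 2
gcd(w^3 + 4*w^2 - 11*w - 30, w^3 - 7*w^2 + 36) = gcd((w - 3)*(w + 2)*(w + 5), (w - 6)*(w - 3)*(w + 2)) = w^2 - w - 6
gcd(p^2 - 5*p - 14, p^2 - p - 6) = p + 2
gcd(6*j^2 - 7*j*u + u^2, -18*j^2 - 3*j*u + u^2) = -6*j + u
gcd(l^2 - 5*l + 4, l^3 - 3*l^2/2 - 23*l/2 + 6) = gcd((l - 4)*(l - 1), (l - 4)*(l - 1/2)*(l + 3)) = l - 4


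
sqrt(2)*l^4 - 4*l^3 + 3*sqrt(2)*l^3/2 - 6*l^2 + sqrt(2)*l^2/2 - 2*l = l*(l + 1/2)*(l - 2*sqrt(2))*(sqrt(2)*l + sqrt(2))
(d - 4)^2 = d^2 - 8*d + 16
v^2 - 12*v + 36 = (v - 6)^2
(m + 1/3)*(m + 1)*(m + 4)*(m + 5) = m^4 + 31*m^3/3 + 97*m^2/3 + 89*m/3 + 20/3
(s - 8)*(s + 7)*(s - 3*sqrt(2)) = s^3 - 3*sqrt(2)*s^2 - s^2 - 56*s + 3*sqrt(2)*s + 168*sqrt(2)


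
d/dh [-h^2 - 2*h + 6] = -2*h - 2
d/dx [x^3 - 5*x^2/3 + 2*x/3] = 3*x^2 - 10*x/3 + 2/3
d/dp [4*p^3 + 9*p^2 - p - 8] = 12*p^2 + 18*p - 1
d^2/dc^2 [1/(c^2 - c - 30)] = 2*(c^2 - c - (2*c - 1)^2 - 30)/(-c^2 + c + 30)^3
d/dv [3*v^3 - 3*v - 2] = 9*v^2 - 3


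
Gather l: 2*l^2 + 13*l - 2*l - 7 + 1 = 2*l^2 + 11*l - 6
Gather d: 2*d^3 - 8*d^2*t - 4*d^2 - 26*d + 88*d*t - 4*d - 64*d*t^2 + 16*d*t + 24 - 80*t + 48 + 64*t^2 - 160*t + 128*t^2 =2*d^3 + d^2*(-8*t - 4) + d*(-64*t^2 + 104*t - 30) + 192*t^2 - 240*t + 72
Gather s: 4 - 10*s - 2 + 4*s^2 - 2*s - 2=4*s^2 - 12*s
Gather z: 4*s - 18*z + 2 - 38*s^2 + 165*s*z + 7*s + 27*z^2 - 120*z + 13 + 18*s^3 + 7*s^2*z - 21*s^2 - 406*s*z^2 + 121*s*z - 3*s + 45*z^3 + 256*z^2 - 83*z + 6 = 18*s^3 - 59*s^2 + 8*s + 45*z^3 + z^2*(283 - 406*s) + z*(7*s^2 + 286*s - 221) + 21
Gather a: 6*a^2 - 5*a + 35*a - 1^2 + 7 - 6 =6*a^2 + 30*a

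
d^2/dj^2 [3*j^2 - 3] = 6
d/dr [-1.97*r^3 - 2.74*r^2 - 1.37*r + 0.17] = -5.91*r^2 - 5.48*r - 1.37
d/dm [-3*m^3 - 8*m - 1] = -9*m^2 - 8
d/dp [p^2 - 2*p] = 2*p - 2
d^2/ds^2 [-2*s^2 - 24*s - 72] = -4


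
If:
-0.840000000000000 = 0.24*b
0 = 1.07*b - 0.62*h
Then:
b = -3.50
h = -6.04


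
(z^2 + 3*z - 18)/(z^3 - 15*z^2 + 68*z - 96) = (z + 6)/(z^2 - 12*z + 32)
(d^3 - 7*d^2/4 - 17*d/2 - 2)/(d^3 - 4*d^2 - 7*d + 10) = (d^2 - 15*d/4 - 1)/(d^2 - 6*d + 5)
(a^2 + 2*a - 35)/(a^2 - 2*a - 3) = (-a^2 - 2*a + 35)/(-a^2 + 2*a + 3)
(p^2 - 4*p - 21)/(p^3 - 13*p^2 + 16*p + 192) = (p - 7)/(p^2 - 16*p + 64)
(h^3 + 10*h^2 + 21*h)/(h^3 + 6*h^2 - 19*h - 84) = h/(h - 4)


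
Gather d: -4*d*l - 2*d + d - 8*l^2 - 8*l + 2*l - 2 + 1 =d*(-4*l - 1) - 8*l^2 - 6*l - 1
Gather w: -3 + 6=3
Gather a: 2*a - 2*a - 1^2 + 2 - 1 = 0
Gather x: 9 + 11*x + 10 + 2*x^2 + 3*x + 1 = 2*x^2 + 14*x + 20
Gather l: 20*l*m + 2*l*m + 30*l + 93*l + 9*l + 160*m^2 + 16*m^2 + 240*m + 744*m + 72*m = l*(22*m + 132) + 176*m^2 + 1056*m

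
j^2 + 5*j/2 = j*(j + 5/2)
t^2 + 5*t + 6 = (t + 2)*(t + 3)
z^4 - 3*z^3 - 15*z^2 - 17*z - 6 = (z - 6)*(z + 1)^3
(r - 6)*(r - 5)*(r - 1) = r^3 - 12*r^2 + 41*r - 30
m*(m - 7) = m^2 - 7*m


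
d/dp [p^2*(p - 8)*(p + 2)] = 2*p*(2*p^2 - 9*p - 16)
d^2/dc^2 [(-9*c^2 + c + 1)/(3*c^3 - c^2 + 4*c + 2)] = 2*(-81*c^6 + 27*c^5 + 369*c^4 + 307*c^3 - 51*c^2 - 24*c - 26)/(27*c^9 - 27*c^8 + 117*c^7 - 19*c^6 + 120*c^5 + 102*c^4 + 52*c^3 + 84*c^2 + 48*c + 8)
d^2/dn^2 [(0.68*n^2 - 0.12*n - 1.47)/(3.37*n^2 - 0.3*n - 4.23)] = (-7.105427357601e-15*n^4 - 1.350696*n^3 - 42.00705*n^2 - 1.346652*n - 17.53569)/(38.272753*n^6 - 10.22121*n^5 - 143.209161*n^4 + 25.63218*n^3 + 179.755119*n^2 - 16.10361*n - 75.686967)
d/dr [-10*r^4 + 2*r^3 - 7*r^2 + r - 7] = -40*r^3 + 6*r^2 - 14*r + 1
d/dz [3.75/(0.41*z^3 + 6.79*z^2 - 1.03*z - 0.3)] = (-4.6125*z^2 - 50.925*z + 3.8625)/(0.41*z^3 + 6.79*z^2 - 1.03*z - 0.3)^2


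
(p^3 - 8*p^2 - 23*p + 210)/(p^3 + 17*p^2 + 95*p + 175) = (p^2 - 13*p + 42)/(p^2 + 12*p + 35)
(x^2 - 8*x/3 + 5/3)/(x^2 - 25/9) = 3*(x - 1)/(3*x + 5)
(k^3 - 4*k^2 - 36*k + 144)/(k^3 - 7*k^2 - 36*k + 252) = (k - 4)/(k - 7)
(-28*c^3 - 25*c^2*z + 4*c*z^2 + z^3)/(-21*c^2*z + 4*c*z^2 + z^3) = (-4*c^2 - 3*c*z + z^2)/(z*(-3*c + z))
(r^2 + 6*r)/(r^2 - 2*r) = (r + 6)/(r - 2)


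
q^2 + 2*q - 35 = (q - 5)*(q + 7)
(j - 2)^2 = j^2 - 4*j + 4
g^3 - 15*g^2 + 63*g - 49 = (g - 7)^2*(g - 1)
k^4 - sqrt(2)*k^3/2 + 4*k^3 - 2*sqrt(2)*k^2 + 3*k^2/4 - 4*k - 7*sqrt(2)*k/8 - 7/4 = (k + 1/2)*(k + 7/2)*(k - sqrt(2))*(k + sqrt(2)/2)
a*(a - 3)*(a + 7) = a^3 + 4*a^2 - 21*a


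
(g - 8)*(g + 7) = g^2 - g - 56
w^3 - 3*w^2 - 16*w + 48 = (w - 4)*(w - 3)*(w + 4)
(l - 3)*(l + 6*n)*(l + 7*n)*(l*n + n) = l^4*n + 13*l^3*n^2 - 2*l^3*n + 42*l^2*n^3 - 26*l^2*n^2 - 3*l^2*n - 84*l*n^3 - 39*l*n^2 - 126*n^3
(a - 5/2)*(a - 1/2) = a^2 - 3*a + 5/4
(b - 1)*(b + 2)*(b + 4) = b^3 + 5*b^2 + 2*b - 8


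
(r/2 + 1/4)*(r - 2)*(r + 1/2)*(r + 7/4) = r^4/2 + 3*r^3/8 - 7*r^2/4 - 57*r/32 - 7/16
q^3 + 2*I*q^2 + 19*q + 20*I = (q - 4*I)*(q + I)*(q + 5*I)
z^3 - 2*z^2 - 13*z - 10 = (z - 5)*(z + 1)*(z + 2)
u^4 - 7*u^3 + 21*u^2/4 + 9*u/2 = u*(u - 6)*(u - 3/2)*(u + 1/2)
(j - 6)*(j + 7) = j^2 + j - 42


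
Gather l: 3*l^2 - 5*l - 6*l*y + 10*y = 3*l^2 + l*(-6*y - 5) + 10*y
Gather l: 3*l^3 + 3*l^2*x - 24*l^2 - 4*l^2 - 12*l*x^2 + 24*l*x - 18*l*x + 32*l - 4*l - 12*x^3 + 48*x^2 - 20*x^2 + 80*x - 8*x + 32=3*l^3 + l^2*(3*x - 28) + l*(-12*x^2 + 6*x + 28) - 12*x^3 + 28*x^2 + 72*x + 32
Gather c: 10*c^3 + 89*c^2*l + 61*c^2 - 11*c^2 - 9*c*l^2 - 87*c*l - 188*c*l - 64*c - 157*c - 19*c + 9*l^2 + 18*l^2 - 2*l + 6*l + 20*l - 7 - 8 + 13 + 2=10*c^3 + c^2*(89*l + 50) + c*(-9*l^2 - 275*l - 240) + 27*l^2 + 24*l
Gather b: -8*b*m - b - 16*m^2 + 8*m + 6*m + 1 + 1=b*(-8*m - 1) - 16*m^2 + 14*m + 2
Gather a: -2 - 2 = -4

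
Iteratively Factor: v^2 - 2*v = (v - 2)*(v)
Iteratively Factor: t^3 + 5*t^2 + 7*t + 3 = (t + 3)*(t^2 + 2*t + 1) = (t + 1)*(t + 3)*(t + 1)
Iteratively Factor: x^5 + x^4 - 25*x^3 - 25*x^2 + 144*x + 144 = (x + 3)*(x^4 - 2*x^3 - 19*x^2 + 32*x + 48) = (x + 3)*(x + 4)*(x^3 - 6*x^2 + 5*x + 12) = (x - 4)*(x + 3)*(x + 4)*(x^2 - 2*x - 3) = (x - 4)*(x + 1)*(x + 3)*(x + 4)*(x - 3)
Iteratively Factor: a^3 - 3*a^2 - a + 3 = (a + 1)*(a^2 - 4*a + 3) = (a - 1)*(a + 1)*(a - 3)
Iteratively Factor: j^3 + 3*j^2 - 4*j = (j - 1)*(j^2 + 4*j) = (j - 1)*(j + 4)*(j)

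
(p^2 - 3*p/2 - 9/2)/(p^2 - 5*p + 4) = (2*p^2 - 3*p - 9)/(2*(p^2 - 5*p + 4))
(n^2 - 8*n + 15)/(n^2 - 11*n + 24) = (n - 5)/(n - 8)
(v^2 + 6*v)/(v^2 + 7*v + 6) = v/(v + 1)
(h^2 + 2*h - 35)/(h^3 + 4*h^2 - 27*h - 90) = (h + 7)/(h^2 + 9*h + 18)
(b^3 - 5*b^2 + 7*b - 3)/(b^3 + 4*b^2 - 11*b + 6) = (b - 3)/(b + 6)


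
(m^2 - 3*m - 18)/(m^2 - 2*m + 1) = (m^2 - 3*m - 18)/(m^2 - 2*m + 1)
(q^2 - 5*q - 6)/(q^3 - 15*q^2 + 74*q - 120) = (q + 1)/(q^2 - 9*q + 20)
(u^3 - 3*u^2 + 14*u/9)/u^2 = u - 3 + 14/(9*u)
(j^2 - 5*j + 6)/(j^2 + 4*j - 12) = (j - 3)/(j + 6)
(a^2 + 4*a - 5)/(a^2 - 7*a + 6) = (a + 5)/(a - 6)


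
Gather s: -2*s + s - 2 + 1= -s - 1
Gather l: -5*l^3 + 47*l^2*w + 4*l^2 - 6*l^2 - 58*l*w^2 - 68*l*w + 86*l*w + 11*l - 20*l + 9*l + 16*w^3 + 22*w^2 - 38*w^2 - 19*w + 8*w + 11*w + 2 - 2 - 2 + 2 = -5*l^3 + l^2*(47*w - 2) + l*(-58*w^2 + 18*w) + 16*w^3 - 16*w^2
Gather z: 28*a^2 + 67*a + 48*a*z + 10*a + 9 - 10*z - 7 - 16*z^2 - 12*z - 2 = 28*a^2 + 77*a - 16*z^2 + z*(48*a - 22)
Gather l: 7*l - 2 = 7*l - 2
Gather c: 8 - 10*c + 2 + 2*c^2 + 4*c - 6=2*c^2 - 6*c + 4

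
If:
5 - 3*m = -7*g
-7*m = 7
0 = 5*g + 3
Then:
No Solution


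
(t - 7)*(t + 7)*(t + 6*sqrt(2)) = t^3 + 6*sqrt(2)*t^2 - 49*t - 294*sqrt(2)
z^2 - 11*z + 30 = (z - 6)*(z - 5)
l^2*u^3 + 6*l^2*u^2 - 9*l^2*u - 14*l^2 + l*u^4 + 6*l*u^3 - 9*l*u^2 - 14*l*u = (l + u)*(u - 2)*(u + 7)*(l*u + l)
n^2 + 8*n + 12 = (n + 2)*(n + 6)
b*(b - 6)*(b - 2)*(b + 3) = b^4 - 5*b^3 - 12*b^2 + 36*b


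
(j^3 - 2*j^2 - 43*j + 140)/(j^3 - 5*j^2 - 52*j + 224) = (j - 5)/(j - 8)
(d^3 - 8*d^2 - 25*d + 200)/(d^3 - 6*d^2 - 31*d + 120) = (d - 5)/(d - 3)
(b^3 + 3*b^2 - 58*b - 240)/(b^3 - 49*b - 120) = (b + 6)/(b + 3)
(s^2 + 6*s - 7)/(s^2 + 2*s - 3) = (s + 7)/(s + 3)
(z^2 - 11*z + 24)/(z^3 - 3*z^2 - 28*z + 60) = (z^2 - 11*z + 24)/(z^3 - 3*z^2 - 28*z + 60)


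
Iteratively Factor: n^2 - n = (n)*(n - 1)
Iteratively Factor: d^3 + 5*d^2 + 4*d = (d + 1)*(d^2 + 4*d) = (d + 1)*(d + 4)*(d)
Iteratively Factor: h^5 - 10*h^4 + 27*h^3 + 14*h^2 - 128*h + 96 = (h - 1)*(h^4 - 9*h^3 + 18*h^2 + 32*h - 96) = (h - 4)*(h - 1)*(h^3 - 5*h^2 - 2*h + 24) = (h - 4)*(h - 1)*(h + 2)*(h^2 - 7*h + 12) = (h - 4)^2*(h - 1)*(h + 2)*(h - 3)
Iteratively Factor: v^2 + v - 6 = (v - 2)*(v + 3)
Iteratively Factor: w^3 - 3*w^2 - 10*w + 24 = (w - 4)*(w^2 + w - 6) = (w - 4)*(w + 3)*(w - 2)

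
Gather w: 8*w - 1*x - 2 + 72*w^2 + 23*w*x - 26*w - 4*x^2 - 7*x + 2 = 72*w^2 + w*(23*x - 18) - 4*x^2 - 8*x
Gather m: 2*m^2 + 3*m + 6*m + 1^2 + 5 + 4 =2*m^2 + 9*m + 10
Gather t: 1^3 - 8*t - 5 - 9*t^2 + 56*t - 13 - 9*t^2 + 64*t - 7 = -18*t^2 + 112*t - 24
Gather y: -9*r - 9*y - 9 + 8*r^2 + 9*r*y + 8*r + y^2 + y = 8*r^2 - r + y^2 + y*(9*r - 8) - 9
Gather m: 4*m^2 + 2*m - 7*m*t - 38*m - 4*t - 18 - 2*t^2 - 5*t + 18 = 4*m^2 + m*(-7*t - 36) - 2*t^2 - 9*t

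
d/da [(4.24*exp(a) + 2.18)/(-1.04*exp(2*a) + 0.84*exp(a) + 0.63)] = (4.4096*exp(2*a) + 4.5344*exp(a) + 0.84)*exp(a)/(1.0816*exp(4*a) - 1.7472*exp(3*a) - 0.6048*exp(2*a) + 1.0584*exp(a) + 0.3969)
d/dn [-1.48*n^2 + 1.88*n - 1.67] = 1.88 - 2.96*n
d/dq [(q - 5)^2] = 2*q - 10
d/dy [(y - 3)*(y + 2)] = 2*y - 1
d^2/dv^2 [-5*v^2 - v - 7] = -10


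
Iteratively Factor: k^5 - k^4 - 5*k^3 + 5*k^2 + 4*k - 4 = (k + 2)*(k^4 - 3*k^3 + k^2 + 3*k - 2) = (k - 1)*(k + 2)*(k^3 - 2*k^2 - k + 2) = (k - 1)^2*(k + 2)*(k^2 - k - 2) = (k - 2)*(k - 1)^2*(k + 2)*(k + 1)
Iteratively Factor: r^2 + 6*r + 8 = (r + 4)*(r + 2)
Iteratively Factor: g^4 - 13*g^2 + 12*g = (g - 3)*(g^3 + 3*g^2 - 4*g) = (g - 3)*(g + 4)*(g^2 - g) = (g - 3)*(g - 1)*(g + 4)*(g)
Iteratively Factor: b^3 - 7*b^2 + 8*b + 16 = (b + 1)*(b^2 - 8*b + 16) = (b - 4)*(b + 1)*(b - 4)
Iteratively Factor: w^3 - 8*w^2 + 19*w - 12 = (w - 1)*(w^2 - 7*w + 12) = (w - 4)*(w - 1)*(w - 3)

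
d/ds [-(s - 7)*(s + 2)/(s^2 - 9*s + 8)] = 2*(2*s^2 - 22*s + 83)/(s^4 - 18*s^3 + 97*s^2 - 144*s + 64)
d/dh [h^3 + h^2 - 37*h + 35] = 3*h^2 + 2*h - 37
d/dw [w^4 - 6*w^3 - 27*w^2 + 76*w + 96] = 4*w^3 - 18*w^2 - 54*w + 76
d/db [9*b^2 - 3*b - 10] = 18*b - 3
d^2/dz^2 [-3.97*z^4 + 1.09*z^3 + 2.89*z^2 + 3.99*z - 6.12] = -47.64*z^2 + 6.54*z + 5.78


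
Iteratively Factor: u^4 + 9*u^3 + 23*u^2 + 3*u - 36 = (u + 3)*(u^3 + 6*u^2 + 5*u - 12) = (u - 1)*(u + 3)*(u^2 + 7*u + 12) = (u - 1)*(u + 3)^2*(u + 4)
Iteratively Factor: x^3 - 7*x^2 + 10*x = (x)*(x^2 - 7*x + 10) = x*(x - 5)*(x - 2)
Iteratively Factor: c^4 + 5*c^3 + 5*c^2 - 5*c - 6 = (c + 1)*(c^3 + 4*c^2 + c - 6) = (c + 1)*(c + 2)*(c^2 + 2*c - 3) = (c + 1)*(c + 2)*(c + 3)*(c - 1)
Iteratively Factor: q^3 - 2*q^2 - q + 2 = (q + 1)*(q^2 - 3*q + 2) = (q - 1)*(q + 1)*(q - 2)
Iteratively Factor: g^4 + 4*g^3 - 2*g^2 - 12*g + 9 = (g - 1)*(g^3 + 5*g^2 + 3*g - 9) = (g - 1)^2*(g^2 + 6*g + 9) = (g - 1)^2*(g + 3)*(g + 3)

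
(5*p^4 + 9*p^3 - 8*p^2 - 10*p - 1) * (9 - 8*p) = -40*p^5 - 27*p^4 + 145*p^3 + 8*p^2 - 82*p - 9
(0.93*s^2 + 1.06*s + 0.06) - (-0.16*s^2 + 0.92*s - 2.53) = 1.09*s^2 + 0.14*s + 2.59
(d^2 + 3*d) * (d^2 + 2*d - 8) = d^4 + 5*d^3 - 2*d^2 - 24*d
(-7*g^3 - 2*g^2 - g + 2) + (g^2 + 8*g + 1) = -7*g^3 - g^2 + 7*g + 3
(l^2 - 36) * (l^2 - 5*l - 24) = l^4 - 5*l^3 - 60*l^2 + 180*l + 864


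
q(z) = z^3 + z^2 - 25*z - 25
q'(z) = 3*z^2 + 2*z - 25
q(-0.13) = -21.74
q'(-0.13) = -25.21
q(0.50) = -37.12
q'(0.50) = -23.25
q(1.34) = -54.30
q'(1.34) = -16.93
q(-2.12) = 22.97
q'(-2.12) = -15.76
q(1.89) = -61.93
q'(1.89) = -10.50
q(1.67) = -59.30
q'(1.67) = -13.29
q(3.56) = -56.21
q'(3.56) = 20.14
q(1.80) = -60.93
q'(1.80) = -11.68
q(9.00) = 560.00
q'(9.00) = 236.00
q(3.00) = -64.00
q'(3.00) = 8.00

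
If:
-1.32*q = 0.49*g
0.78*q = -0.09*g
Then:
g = 0.00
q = 0.00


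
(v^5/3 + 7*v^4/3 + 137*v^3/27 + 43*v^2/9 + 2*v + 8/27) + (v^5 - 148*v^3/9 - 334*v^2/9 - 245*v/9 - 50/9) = 4*v^5/3 + 7*v^4/3 - 307*v^3/27 - 97*v^2/3 - 227*v/9 - 142/27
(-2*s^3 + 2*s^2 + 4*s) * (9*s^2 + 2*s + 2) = -18*s^5 + 14*s^4 + 36*s^3 + 12*s^2 + 8*s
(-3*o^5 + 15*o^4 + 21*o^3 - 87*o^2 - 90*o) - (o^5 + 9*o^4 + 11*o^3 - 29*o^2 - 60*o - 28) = -4*o^5 + 6*o^4 + 10*o^3 - 58*o^2 - 30*o + 28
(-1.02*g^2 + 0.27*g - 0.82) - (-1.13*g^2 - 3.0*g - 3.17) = 0.11*g^2 + 3.27*g + 2.35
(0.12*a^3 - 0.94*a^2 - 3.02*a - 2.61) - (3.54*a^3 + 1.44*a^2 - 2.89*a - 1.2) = -3.42*a^3 - 2.38*a^2 - 0.13*a - 1.41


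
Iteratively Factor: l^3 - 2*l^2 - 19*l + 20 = (l - 1)*(l^2 - l - 20) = (l - 5)*(l - 1)*(l + 4)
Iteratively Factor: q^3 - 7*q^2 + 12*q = (q - 4)*(q^2 - 3*q) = q*(q - 4)*(q - 3)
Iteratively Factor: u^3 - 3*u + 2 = (u - 1)*(u^2 + u - 2) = (u - 1)^2*(u + 2)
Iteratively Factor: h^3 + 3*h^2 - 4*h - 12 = (h + 2)*(h^2 + h - 6) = (h - 2)*(h + 2)*(h + 3)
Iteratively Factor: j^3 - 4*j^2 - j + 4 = (j - 1)*(j^2 - 3*j - 4) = (j - 1)*(j + 1)*(j - 4)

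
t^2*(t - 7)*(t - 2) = t^4 - 9*t^3 + 14*t^2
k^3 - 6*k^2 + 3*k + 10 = (k - 5)*(k - 2)*(k + 1)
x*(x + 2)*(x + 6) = x^3 + 8*x^2 + 12*x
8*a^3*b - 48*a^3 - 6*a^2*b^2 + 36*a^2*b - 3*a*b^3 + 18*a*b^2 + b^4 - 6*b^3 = (-4*a + b)*(-a + b)*(2*a + b)*(b - 6)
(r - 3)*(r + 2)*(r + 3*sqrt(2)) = r^3 - r^2 + 3*sqrt(2)*r^2 - 6*r - 3*sqrt(2)*r - 18*sqrt(2)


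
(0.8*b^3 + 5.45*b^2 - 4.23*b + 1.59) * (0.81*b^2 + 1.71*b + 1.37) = 0.648*b^5 + 5.7825*b^4 + 6.9892*b^3 + 1.5211*b^2 - 3.0762*b + 2.1783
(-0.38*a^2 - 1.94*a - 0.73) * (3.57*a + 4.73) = -1.3566*a^3 - 8.7232*a^2 - 11.7823*a - 3.4529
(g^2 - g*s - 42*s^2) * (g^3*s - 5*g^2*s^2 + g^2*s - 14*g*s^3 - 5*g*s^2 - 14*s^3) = g^5*s - 6*g^4*s^2 + g^4*s - 51*g^3*s^3 - 6*g^3*s^2 + 224*g^2*s^4 - 51*g^2*s^3 + 588*g*s^5 + 224*g*s^4 + 588*s^5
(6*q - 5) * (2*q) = 12*q^2 - 10*q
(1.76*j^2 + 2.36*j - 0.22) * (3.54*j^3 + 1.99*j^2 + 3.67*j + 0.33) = 6.2304*j^5 + 11.8568*j^4 + 10.3768*j^3 + 8.8042*j^2 - 0.0286*j - 0.0726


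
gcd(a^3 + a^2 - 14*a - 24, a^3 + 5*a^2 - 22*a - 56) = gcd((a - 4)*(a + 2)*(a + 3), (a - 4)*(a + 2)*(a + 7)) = a^2 - 2*a - 8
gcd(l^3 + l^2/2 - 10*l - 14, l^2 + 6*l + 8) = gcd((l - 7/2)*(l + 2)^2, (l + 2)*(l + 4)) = l + 2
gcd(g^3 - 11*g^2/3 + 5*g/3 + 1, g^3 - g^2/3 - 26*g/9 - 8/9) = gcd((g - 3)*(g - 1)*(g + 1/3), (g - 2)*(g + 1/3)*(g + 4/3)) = g + 1/3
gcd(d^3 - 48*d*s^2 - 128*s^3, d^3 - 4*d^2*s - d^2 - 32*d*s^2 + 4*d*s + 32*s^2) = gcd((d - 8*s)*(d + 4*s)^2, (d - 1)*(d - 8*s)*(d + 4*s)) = -d^2 + 4*d*s + 32*s^2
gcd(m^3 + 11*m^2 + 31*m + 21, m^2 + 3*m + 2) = m + 1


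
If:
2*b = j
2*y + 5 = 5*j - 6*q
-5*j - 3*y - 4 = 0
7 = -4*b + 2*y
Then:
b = -29/32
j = -29/16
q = -93/32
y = 27/16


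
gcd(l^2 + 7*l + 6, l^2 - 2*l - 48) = l + 6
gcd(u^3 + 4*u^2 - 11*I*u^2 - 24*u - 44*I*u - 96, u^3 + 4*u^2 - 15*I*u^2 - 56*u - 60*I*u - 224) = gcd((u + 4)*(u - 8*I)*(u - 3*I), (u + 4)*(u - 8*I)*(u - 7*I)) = u^2 + u*(4 - 8*I) - 32*I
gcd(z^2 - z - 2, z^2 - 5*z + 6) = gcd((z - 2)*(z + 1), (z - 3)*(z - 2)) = z - 2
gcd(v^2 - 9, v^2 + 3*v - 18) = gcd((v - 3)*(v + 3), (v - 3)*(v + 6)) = v - 3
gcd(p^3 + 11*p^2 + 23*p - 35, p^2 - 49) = p + 7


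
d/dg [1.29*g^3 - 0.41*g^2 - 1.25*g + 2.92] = 3.87*g^2 - 0.82*g - 1.25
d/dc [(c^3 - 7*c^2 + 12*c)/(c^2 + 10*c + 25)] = (c^3 + 15*c^2 - 82*c + 60)/(c^3 + 15*c^2 + 75*c + 125)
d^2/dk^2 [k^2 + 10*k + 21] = 2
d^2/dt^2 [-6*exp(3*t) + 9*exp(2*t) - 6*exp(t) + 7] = (-54*exp(2*t) + 36*exp(t) - 6)*exp(t)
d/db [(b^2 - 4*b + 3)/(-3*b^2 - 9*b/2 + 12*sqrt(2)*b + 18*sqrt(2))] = 2*(2*(2 - b)*(2*b^2 - 8*sqrt(2)*b + 3*b - 12*sqrt(2)) + (4*b - 8*sqrt(2) + 3)*(b^2 - 4*b + 3))/(3*(2*b^2 - 8*sqrt(2)*b + 3*b - 12*sqrt(2))^2)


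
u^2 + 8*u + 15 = (u + 3)*(u + 5)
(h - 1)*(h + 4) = h^2 + 3*h - 4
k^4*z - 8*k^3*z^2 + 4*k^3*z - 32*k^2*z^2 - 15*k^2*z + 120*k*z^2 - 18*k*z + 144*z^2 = (k - 3)*(k + 6)*(k - 8*z)*(k*z + z)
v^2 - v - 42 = (v - 7)*(v + 6)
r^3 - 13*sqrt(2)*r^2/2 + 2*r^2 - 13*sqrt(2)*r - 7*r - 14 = (r + 2)*(r - 7*sqrt(2))*(r + sqrt(2)/2)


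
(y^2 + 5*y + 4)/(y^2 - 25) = (y^2 + 5*y + 4)/(y^2 - 25)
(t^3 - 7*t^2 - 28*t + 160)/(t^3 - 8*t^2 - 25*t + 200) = (t - 4)/(t - 5)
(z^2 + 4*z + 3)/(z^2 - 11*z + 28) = (z^2 + 4*z + 3)/(z^2 - 11*z + 28)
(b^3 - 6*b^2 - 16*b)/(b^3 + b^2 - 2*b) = (b - 8)/(b - 1)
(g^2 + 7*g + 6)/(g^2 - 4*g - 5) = (g + 6)/(g - 5)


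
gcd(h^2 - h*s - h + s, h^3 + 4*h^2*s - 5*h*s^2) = -h + s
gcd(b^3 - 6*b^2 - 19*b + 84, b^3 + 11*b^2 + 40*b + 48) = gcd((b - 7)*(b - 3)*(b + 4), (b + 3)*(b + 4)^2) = b + 4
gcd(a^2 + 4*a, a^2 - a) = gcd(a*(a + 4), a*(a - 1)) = a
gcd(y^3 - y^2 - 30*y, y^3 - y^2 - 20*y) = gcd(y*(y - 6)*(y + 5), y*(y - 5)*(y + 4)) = y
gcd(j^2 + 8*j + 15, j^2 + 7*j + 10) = j + 5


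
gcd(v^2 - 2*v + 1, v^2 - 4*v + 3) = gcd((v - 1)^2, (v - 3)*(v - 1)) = v - 1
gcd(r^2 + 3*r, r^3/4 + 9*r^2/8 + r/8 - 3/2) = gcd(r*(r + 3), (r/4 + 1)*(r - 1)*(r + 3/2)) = 1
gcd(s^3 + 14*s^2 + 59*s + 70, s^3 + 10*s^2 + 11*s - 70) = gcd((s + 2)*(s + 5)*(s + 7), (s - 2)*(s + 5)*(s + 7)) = s^2 + 12*s + 35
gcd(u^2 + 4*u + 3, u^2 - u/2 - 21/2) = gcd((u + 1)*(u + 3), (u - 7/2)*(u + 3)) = u + 3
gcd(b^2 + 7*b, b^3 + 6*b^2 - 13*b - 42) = b + 7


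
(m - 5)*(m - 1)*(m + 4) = m^3 - 2*m^2 - 19*m + 20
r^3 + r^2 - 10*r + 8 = (r - 2)*(r - 1)*(r + 4)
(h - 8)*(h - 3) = h^2 - 11*h + 24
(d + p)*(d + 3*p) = d^2 + 4*d*p + 3*p^2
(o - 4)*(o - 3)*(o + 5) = o^3 - 2*o^2 - 23*o + 60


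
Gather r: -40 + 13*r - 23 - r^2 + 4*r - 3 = -r^2 + 17*r - 66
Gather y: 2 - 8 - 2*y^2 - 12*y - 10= -2*y^2 - 12*y - 16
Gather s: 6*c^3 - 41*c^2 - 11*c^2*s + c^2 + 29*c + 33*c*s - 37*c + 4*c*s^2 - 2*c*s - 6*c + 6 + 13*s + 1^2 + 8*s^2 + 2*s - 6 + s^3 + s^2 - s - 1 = 6*c^3 - 40*c^2 - 14*c + s^3 + s^2*(4*c + 9) + s*(-11*c^2 + 31*c + 14)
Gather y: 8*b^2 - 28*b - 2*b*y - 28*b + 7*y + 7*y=8*b^2 - 56*b + y*(14 - 2*b)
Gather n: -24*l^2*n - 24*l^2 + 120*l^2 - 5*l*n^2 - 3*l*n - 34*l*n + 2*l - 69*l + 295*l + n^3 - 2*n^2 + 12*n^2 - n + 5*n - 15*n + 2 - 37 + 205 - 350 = 96*l^2 + 228*l + n^3 + n^2*(10 - 5*l) + n*(-24*l^2 - 37*l - 11) - 180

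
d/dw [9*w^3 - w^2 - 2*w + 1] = 27*w^2 - 2*w - 2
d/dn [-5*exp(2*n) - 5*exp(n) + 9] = (-10*exp(n) - 5)*exp(n)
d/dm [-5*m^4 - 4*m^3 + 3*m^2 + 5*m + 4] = -20*m^3 - 12*m^2 + 6*m + 5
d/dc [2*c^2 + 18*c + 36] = 4*c + 18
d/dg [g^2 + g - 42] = 2*g + 1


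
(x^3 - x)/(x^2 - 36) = (x^3 - x)/(x^2 - 36)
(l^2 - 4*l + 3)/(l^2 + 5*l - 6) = (l - 3)/(l + 6)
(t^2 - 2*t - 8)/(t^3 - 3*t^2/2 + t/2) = 2*(t^2 - 2*t - 8)/(t*(2*t^2 - 3*t + 1))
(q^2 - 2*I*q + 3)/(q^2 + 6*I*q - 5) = (q - 3*I)/(q + 5*I)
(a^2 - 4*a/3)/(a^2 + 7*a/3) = (3*a - 4)/(3*a + 7)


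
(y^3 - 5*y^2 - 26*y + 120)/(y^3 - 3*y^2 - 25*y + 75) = (y^2 - 10*y + 24)/(y^2 - 8*y + 15)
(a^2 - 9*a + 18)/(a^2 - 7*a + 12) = (a - 6)/(a - 4)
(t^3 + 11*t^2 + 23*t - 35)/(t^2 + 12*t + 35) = t - 1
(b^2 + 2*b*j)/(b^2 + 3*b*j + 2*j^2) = b/(b + j)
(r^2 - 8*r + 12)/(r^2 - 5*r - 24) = (-r^2 + 8*r - 12)/(-r^2 + 5*r + 24)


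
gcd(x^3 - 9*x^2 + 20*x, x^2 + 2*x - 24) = x - 4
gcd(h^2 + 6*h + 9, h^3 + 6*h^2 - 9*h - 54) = h + 3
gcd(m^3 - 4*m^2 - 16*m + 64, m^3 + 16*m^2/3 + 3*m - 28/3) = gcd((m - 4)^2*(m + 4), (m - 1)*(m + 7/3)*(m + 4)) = m + 4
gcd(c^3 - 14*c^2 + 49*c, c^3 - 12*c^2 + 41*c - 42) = c - 7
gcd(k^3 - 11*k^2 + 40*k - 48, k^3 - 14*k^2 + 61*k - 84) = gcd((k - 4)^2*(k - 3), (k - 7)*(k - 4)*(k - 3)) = k^2 - 7*k + 12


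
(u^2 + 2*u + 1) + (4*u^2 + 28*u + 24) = 5*u^2 + 30*u + 25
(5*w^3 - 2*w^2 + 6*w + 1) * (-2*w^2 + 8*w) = -10*w^5 + 44*w^4 - 28*w^3 + 46*w^2 + 8*w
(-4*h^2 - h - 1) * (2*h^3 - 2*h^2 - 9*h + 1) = -8*h^5 + 6*h^4 + 36*h^3 + 7*h^2 + 8*h - 1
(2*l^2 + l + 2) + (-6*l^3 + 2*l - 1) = -6*l^3 + 2*l^2 + 3*l + 1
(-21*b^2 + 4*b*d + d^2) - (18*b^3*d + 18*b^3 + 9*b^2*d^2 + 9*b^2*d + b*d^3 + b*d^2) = -18*b^3*d - 18*b^3 - 9*b^2*d^2 - 9*b^2*d - 21*b^2 - b*d^3 - b*d^2 + 4*b*d + d^2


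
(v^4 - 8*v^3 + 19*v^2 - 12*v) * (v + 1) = v^5 - 7*v^4 + 11*v^3 + 7*v^2 - 12*v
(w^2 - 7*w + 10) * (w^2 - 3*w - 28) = w^4 - 10*w^3 + 3*w^2 + 166*w - 280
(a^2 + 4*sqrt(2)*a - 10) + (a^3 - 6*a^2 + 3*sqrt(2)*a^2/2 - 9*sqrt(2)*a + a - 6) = a^3 - 5*a^2 + 3*sqrt(2)*a^2/2 - 5*sqrt(2)*a + a - 16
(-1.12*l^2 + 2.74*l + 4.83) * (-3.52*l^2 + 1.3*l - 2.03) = 3.9424*l^4 - 11.1008*l^3 - 11.166*l^2 + 0.7168*l - 9.8049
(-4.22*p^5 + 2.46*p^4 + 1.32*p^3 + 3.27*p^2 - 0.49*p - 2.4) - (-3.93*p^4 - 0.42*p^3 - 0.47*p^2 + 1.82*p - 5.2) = -4.22*p^5 + 6.39*p^4 + 1.74*p^3 + 3.74*p^2 - 2.31*p + 2.8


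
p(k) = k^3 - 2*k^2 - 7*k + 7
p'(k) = 3*k^2 - 4*k - 7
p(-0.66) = 10.46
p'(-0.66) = -3.05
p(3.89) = 8.37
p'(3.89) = 22.84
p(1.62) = -5.34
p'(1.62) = -5.61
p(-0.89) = 10.94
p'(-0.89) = -1.06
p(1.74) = -5.97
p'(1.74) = -4.88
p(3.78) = 5.97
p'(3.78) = 20.75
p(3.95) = 9.77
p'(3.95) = 24.01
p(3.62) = 2.89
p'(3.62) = 17.83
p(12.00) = 1363.00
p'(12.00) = 377.00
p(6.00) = 109.00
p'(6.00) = 77.00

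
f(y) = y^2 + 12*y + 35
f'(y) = 2*y + 12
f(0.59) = 42.43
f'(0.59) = 13.18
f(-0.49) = 29.36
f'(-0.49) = 11.02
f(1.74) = 58.91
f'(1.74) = 15.48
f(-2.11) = 14.13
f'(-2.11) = 7.78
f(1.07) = 48.98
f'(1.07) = 14.14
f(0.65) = 43.22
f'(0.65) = 13.30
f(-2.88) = 8.73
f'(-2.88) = 6.24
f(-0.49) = 29.36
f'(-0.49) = 11.02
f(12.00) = 323.00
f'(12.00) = 36.00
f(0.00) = 35.00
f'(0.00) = 12.00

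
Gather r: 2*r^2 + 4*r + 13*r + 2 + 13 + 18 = 2*r^2 + 17*r + 33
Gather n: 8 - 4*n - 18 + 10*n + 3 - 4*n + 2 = 2*n - 5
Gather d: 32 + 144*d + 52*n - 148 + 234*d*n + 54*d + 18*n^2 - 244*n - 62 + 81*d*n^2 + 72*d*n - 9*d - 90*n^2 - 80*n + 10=d*(81*n^2 + 306*n + 189) - 72*n^2 - 272*n - 168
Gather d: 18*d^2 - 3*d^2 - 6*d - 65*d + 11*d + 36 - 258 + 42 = 15*d^2 - 60*d - 180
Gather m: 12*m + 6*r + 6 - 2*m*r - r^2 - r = m*(12 - 2*r) - r^2 + 5*r + 6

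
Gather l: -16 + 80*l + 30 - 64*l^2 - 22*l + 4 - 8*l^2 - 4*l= -72*l^2 + 54*l + 18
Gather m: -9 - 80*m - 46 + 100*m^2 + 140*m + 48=100*m^2 + 60*m - 7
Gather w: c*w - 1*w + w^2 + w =c*w + w^2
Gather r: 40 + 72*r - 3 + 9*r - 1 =81*r + 36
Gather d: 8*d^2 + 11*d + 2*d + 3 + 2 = 8*d^2 + 13*d + 5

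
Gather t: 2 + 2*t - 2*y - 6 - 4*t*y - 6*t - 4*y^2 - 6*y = t*(-4*y - 4) - 4*y^2 - 8*y - 4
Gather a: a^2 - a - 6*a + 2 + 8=a^2 - 7*a + 10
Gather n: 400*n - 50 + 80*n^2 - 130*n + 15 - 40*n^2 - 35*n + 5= 40*n^2 + 235*n - 30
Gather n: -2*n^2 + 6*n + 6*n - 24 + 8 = -2*n^2 + 12*n - 16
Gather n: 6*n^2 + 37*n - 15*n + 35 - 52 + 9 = 6*n^2 + 22*n - 8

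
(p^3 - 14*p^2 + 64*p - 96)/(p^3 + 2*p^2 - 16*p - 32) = (p^2 - 10*p + 24)/(p^2 + 6*p + 8)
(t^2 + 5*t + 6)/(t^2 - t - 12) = (t + 2)/(t - 4)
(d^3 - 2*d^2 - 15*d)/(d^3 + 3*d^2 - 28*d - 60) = d*(d + 3)/(d^2 + 8*d + 12)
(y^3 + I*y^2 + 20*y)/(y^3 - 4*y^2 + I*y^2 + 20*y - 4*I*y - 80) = y/(y - 4)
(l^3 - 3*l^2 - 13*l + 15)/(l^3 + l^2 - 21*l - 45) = (l - 1)/(l + 3)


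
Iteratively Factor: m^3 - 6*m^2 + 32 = (m - 4)*(m^2 - 2*m - 8) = (m - 4)*(m + 2)*(m - 4)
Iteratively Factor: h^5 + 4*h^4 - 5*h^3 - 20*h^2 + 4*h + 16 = (h + 2)*(h^4 + 2*h^3 - 9*h^2 - 2*h + 8) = (h + 1)*(h + 2)*(h^3 + h^2 - 10*h + 8) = (h + 1)*(h + 2)*(h + 4)*(h^2 - 3*h + 2) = (h - 2)*(h + 1)*(h + 2)*(h + 4)*(h - 1)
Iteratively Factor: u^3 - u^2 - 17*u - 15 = (u + 1)*(u^2 - 2*u - 15) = (u - 5)*(u + 1)*(u + 3)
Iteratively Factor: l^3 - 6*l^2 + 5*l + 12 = (l + 1)*(l^2 - 7*l + 12) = (l - 4)*(l + 1)*(l - 3)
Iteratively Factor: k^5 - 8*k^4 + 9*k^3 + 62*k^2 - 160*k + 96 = (k - 4)*(k^4 - 4*k^3 - 7*k^2 + 34*k - 24) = (k - 4)*(k + 3)*(k^3 - 7*k^2 + 14*k - 8) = (k - 4)^2*(k + 3)*(k^2 - 3*k + 2) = (k - 4)^2*(k - 2)*(k + 3)*(k - 1)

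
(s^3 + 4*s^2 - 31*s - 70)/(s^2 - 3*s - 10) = s + 7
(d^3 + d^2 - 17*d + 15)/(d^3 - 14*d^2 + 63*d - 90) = (d^2 + 4*d - 5)/(d^2 - 11*d + 30)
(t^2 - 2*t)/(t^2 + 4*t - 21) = t*(t - 2)/(t^2 + 4*t - 21)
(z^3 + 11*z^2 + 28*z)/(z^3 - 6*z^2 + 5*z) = (z^2 + 11*z + 28)/(z^2 - 6*z + 5)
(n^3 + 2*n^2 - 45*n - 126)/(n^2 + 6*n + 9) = (n^2 - n - 42)/(n + 3)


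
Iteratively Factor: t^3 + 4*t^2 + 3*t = (t)*(t^2 + 4*t + 3) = t*(t + 3)*(t + 1)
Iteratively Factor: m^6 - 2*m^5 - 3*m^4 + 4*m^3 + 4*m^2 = (m - 2)*(m^5 - 3*m^3 - 2*m^2) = m*(m - 2)*(m^4 - 3*m^2 - 2*m) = m*(m - 2)*(m + 1)*(m^3 - m^2 - 2*m) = m^2*(m - 2)*(m + 1)*(m^2 - m - 2) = m^2*(m - 2)^2*(m + 1)*(m + 1)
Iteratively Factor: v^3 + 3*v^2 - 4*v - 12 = (v + 3)*(v^2 - 4) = (v + 2)*(v + 3)*(v - 2)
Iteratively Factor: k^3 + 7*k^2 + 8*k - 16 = (k + 4)*(k^2 + 3*k - 4) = (k + 4)^2*(k - 1)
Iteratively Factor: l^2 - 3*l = (l)*(l - 3)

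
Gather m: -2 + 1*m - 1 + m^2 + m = m^2 + 2*m - 3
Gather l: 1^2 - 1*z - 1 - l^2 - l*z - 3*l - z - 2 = -l^2 + l*(-z - 3) - 2*z - 2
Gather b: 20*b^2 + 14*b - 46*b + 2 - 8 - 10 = 20*b^2 - 32*b - 16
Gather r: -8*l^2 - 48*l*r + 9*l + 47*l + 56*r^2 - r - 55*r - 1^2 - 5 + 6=-8*l^2 + 56*l + 56*r^2 + r*(-48*l - 56)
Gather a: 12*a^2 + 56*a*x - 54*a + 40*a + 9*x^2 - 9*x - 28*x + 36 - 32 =12*a^2 + a*(56*x - 14) + 9*x^2 - 37*x + 4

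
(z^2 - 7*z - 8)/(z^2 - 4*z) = (z^2 - 7*z - 8)/(z*(z - 4))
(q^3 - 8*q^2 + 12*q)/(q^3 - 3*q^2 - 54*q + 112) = q*(q - 6)/(q^2 - q - 56)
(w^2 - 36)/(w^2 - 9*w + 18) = (w + 6)/(w - 3)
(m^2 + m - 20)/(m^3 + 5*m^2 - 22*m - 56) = (m + 5)/(m^2 + 9*m + 14)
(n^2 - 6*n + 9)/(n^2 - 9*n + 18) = (n - 3)/(n - 6)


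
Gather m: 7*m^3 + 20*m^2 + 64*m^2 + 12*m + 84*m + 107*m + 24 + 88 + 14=7*m^3 + 84*m^2 + 203*m + 126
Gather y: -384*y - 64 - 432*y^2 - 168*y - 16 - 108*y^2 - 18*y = -540*y^2 - 570*y - 80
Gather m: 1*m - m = 0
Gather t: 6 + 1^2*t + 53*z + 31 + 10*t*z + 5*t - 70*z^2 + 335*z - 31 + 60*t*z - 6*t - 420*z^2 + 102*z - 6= 70*t*z - 490*z^2 + 490*z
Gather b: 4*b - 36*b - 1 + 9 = 8 - 32*b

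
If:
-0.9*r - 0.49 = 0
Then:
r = -0.54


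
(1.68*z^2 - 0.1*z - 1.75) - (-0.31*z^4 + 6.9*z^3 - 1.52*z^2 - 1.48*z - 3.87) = 0.31*z^4 - 6.9*z^3 + 3.2*z^2 + 1.38*z + 2.12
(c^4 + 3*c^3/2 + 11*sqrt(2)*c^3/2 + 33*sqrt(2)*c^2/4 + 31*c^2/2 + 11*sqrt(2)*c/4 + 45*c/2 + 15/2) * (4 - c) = -c^5 - 11*sqrt(2)*c^4/2 + 5*c^4/2 - 19*c^3/2 + 55*sqrt(2)*c^3/4 + 79*c^2/2 + 121*sqrt(2)*c^2/4 + 11*sqrt(2)*c + 165*c/2 + 30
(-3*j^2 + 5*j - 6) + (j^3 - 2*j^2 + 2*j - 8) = j^3 - 5*j^2 + 7*j - 14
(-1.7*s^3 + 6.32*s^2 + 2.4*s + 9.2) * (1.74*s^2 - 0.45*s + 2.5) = -2.958*s^5 + 11.7618*s^4 - 2.918*s^3 + 30.728*s^2 + 1.86*s + 23.0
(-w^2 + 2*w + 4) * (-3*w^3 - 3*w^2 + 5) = 3*w^5 - 3*w^4 - 18*w^3 - 17*w^2 + 10*w + 20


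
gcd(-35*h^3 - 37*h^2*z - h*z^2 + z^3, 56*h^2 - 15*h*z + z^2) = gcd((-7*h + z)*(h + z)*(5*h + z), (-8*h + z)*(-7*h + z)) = -7*h + z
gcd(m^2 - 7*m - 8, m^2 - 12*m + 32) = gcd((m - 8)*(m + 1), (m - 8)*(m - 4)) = m - 8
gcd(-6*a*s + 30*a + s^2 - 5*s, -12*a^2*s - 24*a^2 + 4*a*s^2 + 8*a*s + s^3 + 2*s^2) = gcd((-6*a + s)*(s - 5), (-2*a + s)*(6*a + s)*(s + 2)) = 1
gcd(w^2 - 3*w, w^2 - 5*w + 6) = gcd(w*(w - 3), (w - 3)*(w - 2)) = w - 3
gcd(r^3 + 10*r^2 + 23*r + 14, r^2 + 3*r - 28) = r + 7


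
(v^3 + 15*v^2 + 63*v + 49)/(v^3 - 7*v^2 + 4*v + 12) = (v^2 + 14*v + 49)/(v^2 - 8*v + 12)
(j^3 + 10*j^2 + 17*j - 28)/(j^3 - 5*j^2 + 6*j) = (j^3 + 10*j^2 + 17*j - 28)/(j*(j^2 - 5*j + 6))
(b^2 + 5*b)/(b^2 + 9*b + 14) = b*(b + 5)/(b^2 + 9*b + 14)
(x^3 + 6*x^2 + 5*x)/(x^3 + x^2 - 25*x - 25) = x/(x - 5)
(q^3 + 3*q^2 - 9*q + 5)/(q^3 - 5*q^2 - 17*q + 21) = (q^2 + 4*q - 5)/(q^2 - 4*q - 21)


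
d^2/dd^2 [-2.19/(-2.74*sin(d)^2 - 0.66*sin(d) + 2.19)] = (-65.766576*sin(d)^4 - 11.881188*sin(d)^3 + 45.130644*sin(d)^2 + 20.59695*sin(d) + 28.190556)/(2.74*sin(d)^2 + 0.66*sin(d) - 2.19)^3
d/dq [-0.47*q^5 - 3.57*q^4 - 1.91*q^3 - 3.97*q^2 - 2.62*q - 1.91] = -2.35*q^4 - 14.28*q^3 - 5.73*q^2 - 7.94*q - 2.62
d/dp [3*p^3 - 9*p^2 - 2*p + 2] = 9*p^2 - 18*p - 2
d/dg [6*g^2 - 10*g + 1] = 12*g - 10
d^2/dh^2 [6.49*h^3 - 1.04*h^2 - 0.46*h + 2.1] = 38.94*h - 2.08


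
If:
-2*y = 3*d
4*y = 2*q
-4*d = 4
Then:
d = -1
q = 3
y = 3/2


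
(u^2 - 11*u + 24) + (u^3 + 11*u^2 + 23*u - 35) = u^3 + 12*u^2 + 12*u - 11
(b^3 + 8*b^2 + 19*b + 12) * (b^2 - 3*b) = b^5 + 5*b^4 - 5*b^3 - 45*b^2 - 36*b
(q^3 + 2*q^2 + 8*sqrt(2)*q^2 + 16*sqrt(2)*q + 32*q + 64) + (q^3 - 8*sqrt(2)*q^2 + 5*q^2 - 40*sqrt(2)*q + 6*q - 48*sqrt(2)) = 2*q^3 + 7*q^2 - 24*sqrt(2)*q + 38*q - 48*sqrt(2) + 64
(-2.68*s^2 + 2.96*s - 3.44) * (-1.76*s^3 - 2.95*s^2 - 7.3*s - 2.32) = 4.7168*s^5 + 2.6964*s^4 + 16.8864*s^3 - 5.2424*s^2 + 18.2448*s + 7.9808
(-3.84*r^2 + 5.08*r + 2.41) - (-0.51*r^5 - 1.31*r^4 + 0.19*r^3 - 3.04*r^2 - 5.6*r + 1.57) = 0.51*r^5 + 1.31*r^4 - 0.19*r^3 - 0.8*r^2 + 10.68*r + 0.84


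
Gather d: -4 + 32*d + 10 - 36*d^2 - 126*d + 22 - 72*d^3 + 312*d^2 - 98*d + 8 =-72*d^3 + 276*d^2 - 192*d + 36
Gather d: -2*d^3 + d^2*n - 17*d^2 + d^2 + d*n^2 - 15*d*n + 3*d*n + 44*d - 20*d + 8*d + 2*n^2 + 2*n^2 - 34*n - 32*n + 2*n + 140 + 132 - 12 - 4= -2*d^3 + d^2*(n - 16) + d*(n^2 - 12*n + 32) + 4*n^2 - 64*n + 256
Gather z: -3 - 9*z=-9*z - 3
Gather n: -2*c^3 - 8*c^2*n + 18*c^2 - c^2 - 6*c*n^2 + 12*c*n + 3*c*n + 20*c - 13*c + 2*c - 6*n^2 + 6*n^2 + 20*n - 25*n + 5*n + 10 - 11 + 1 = -2*c^3 + 17*c^2 - 6*c*n^2 + 9*c + n*(-8*c^2 + 15*c)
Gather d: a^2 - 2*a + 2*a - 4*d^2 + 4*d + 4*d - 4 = a^2 - 4*d^2 + 8*d - 4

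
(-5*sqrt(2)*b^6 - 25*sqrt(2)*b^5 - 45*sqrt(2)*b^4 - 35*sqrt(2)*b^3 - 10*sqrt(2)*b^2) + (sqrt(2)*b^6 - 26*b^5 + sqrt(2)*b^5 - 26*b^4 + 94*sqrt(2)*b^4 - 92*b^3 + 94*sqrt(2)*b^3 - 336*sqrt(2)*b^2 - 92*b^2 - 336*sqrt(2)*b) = -4*sqrt(2)*b^6 - 24*sqrt(2)*b^5 - 26*b^5 - 26*b^4 + 49*sqrt(2)*b^4 - 92*b^3 + 59*sqrt(2)*b^3 - 346*sqrt(2)*b^2 - 92*b^2 - 336*sqrt(2)*b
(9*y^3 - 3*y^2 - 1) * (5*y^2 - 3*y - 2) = 45*y^5 - 42*y^4 - 9*y^3 + y^2 + 3*y + 2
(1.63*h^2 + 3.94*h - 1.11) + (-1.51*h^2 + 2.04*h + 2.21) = 0.12*h^2 + 5.98*h + 1.1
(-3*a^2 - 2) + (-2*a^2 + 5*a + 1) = -5*a^2 + 5*a - 1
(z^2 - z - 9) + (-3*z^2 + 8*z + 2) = -2*z^2 + 7*z - 7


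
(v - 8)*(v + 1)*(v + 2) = v^3 - 5*v^2 - 22*v - 16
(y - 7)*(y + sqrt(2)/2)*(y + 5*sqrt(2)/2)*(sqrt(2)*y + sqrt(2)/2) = sqrt(2)*y^4 - 13*sqrt(2)*y^3/2 + 6*y^3 - 39*y^2 - sqrt(2)*y^2 - 65*sqrt(2)*y/4 - 21*y - 35*sqrt(2)/4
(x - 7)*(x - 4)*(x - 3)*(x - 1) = x^4 - 15*x^3 + 75*x^2 - 145*x + 84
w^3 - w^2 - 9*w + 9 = (w - 3)*(w - 1)*(w + 3)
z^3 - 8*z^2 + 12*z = z*(z - 6)*(z - 2)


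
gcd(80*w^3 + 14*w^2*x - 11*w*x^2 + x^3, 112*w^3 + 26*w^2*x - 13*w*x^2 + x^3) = -16*w^2 - 6*w*x + x^2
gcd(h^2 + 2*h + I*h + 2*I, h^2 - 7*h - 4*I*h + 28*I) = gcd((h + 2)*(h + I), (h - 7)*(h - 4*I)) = 1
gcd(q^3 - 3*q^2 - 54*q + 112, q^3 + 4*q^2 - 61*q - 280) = q^2 - q - 56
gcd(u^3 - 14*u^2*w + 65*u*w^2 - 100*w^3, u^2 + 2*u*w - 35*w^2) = u - 5*w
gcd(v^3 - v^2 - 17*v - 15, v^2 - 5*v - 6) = v + 1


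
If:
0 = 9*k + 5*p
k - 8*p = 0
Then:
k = 0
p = 0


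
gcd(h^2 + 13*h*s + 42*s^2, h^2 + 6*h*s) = h + 6*s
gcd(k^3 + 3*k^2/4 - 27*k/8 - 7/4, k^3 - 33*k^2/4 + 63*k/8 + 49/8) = k^2 - 5*k/4 - 7/8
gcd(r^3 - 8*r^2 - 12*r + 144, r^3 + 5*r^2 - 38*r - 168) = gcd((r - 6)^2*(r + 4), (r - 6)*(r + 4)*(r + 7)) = r^2 - 2*r - 24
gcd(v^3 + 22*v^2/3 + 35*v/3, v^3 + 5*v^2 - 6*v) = v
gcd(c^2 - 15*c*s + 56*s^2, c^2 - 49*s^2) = -c + 7*s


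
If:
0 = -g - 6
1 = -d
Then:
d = -1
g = -6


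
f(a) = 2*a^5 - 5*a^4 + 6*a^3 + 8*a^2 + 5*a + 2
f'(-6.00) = 17837.00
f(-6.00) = -23068.00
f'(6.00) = 9389.00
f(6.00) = 10688.00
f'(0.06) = 6.02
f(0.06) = 2.33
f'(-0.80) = 18.06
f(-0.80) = -2.66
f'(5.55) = 6717.11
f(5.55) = 7089.54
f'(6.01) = 9456.30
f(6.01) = 10782.23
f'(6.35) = 11970.49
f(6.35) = 14412.08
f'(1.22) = 37.15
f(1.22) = 25.23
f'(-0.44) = 3.52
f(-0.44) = 0.62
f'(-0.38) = 2.83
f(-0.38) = 0.81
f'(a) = 10*a^4 - 20*a^3 + 18*a^2 + 16*a + 5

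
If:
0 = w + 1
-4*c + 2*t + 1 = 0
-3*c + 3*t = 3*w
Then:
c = -1/2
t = -3/2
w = -1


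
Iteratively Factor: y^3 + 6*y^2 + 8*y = (y)*(y^2 + 6*y + 8) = y*(y + 2)*(y + 4)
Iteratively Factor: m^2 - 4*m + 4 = (m - 2)*(m - 2)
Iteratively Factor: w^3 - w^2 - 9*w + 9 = (w + 3)*(w^2 - 4*w + 3) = (w - 3)*(w + 3)*(w - 1)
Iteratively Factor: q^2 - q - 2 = (q - 2)*(q + 1)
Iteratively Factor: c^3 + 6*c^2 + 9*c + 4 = (c + 1)*(c^2 + 5*c + 4) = (c + 1)^2*(c + 4)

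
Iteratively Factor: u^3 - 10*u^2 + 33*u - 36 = (u - 3)*(u^2 - 7*u + 12) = (u - 4)*(u - 3)*(u - 3)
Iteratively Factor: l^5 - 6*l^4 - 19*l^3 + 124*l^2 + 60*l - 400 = (l - 5)*(l^4 - l^3 - 24*l^2 + 4*l + 80) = (l - 5)^2*(l^3 + 4*l^2 - 4*l - 16) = (l - 5)^2*(l + 2)*(l^2 + 2*l - 8) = (l - 5)^2*(l + 2)*(l + 4)*(l - 2)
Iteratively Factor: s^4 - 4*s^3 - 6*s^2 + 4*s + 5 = (s + 1)*(s^3 - 5*s^2 - s + 5) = (s + 1)^2*(s^2 - 6*s + 5) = (s - 5)*(s + 1)^2*(s - 1)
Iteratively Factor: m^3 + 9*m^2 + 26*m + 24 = (m + 3)*(m^2 + 6*m + 8) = (m + 2)*(m + 3)*(m + 4)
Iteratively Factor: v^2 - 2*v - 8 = (v - 4)*(v + 2)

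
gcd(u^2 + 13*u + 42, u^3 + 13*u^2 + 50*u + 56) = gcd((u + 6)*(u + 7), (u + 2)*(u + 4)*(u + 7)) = u + 7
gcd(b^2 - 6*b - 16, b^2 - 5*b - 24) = b - 8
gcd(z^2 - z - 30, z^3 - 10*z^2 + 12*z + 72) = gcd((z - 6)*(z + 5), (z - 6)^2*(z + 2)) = z - 6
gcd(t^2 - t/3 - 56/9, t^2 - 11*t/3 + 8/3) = t - 8/3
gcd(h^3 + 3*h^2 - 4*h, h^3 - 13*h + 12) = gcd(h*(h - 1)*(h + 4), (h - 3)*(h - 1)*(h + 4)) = h^2 + 3*h - 4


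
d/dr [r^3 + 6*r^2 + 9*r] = 3*r^2 + 12*r + 9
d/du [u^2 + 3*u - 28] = 2*u + 3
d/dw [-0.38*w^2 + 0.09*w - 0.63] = 0.09 - 0.76*w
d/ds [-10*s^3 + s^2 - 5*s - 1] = -30*s^2 + 2*s - 5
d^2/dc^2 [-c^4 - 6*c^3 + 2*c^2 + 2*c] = -12*c^2 - 36*c + 4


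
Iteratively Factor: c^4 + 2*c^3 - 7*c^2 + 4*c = (c - 1)*(c^3 + 3*c^2 - 4*c) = (c - 1)^2*(c^2 + 4*c) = c*(c - 1)^2*(c + 4)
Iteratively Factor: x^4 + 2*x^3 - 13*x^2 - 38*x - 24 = (x + 2)*(x^3 - 13*x - 12) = (x + 2)*(x + 3)*(x^2 - 3*x - 4) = (x - 4)*(x + 2)*(x + 3)*(x + 1)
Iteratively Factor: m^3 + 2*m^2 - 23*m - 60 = (m - 5)*(m^2 + 7*m + 12) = (m - 5)*(m + 4)*(m + 3)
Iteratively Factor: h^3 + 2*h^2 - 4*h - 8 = (h + 2)*(h^2 - 4) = (h + 2)^2*(h - 2)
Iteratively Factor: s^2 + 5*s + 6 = (s + 2)*(s + 3)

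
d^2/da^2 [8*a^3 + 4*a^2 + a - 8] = 48*a + 8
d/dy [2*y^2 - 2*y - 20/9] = 4*y - 2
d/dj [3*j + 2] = 3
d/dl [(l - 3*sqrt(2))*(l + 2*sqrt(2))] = 2*l - sqrt(2)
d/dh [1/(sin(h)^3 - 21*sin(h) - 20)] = 3*(cos(h)^2 + 6)*cos(h)/(-sin(h)^3 + 21*sin(h) + 20)^2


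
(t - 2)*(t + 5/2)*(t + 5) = t^3 + 11*t^2/2 - 5*t/2 - 25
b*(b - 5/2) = b^2 - 5*b/2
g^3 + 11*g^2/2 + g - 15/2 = (g - 1)*(g + 3/2)*(g + 5)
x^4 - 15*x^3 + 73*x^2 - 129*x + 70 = (x - 7)*(x - 5)*(x - 2)*(x - 1)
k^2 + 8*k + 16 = (k + 4)^2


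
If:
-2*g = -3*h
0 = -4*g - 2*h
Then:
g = 0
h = 0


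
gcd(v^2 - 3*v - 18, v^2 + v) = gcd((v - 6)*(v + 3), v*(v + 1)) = 1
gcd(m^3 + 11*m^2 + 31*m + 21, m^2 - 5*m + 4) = 1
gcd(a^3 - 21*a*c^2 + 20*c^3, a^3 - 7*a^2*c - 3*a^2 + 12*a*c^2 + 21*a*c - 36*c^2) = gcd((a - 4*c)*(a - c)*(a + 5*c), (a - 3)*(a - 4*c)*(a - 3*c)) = a - 4*c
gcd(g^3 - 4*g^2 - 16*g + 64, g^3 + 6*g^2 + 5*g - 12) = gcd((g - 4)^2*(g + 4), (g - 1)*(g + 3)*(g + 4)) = g + 4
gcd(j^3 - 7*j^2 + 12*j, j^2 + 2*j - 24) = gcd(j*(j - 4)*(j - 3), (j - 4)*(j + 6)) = j - 4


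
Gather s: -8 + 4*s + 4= 4*s - 4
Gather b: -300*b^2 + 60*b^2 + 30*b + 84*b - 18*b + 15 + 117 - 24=-240*b^2 + 96*b + 108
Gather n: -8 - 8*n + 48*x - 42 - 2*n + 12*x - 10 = -10*n + 60*x - 60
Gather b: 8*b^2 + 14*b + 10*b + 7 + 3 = 8*b^2 + 24*b + 10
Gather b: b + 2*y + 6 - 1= b + 2*y + 5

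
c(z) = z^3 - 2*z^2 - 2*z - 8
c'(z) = 3*z^2 - 4*z - 2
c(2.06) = -11.87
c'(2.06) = 2.49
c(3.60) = 5.54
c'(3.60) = 22.48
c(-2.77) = -39.06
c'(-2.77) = 32.10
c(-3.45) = -65.97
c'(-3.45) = 47.51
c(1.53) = -12.16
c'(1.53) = -1.10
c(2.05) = -11.89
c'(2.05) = 2.41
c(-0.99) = -8.95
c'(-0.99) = 4.90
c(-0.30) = -7.61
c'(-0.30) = -0.53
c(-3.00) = -47.00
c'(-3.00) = 37.00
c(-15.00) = -3803.00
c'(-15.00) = 733.00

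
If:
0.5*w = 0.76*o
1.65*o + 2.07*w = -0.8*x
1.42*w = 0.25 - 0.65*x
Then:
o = -0.14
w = -0.22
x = 0.86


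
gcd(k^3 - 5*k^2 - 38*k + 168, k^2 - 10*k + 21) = k - 7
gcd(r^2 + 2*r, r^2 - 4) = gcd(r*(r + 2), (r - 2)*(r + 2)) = r + 2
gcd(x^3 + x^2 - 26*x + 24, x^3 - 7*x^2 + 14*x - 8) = x^2 - 5*x + 4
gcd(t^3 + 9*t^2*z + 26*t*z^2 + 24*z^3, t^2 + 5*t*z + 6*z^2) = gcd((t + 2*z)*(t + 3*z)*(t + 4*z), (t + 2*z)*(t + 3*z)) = t^2 + 5*t*z + 6*z^2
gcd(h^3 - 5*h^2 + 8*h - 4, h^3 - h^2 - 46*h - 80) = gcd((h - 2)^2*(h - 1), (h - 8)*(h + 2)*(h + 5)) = 1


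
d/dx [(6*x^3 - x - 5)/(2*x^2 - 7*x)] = (12*x^4 - 84*x^3 + 2*x^2 + 20*x - 35)/(x^2*(4*x^2 - 28*x + 49))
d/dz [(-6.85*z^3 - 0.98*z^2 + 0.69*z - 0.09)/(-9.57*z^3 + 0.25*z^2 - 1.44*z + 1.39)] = (-2.8421709430404e-14*z^5 - 11.0911*z^4 + 32.9346*z^3 - 29.9097*z^2 - 2.6794*z + 0.8295)/(91.5849*z^6 - 4.785*z^5 + 27.6241*z^4 - 27.3246*z^3 + 2.7686*z^2 - 4.0032*z + 1.9321)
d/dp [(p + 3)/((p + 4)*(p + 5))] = (-p^2 - 6*p - 7)/(p^4 + 18*p^3 + 121*p^2 + 360*p + 400)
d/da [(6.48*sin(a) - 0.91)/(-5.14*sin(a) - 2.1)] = -18.2854*cos(a)/(5.14*sin(a) + 2.1)^2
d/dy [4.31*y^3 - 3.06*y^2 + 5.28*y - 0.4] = 12.93*y^2 - 6.12*y + 5.28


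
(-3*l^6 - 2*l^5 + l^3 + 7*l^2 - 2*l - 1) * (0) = 0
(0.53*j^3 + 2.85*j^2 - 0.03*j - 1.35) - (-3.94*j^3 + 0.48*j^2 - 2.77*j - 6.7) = 4.47*j^3 + 2.37*j^2 + 2.74*j + 5.35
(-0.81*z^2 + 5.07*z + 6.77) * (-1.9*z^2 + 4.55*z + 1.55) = 1.539*z^4 - 13.3185*z^3 + 8.95*z^2 + 38.662*z + 10.4935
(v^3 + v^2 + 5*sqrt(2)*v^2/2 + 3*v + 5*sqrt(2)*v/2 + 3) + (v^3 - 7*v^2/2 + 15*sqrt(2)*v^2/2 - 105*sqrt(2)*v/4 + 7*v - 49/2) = 2*v^3 - 5*v^2/2 + 10*sqrt(2)*v^2 - 95*sqrt(2)*v/4 + 10*v - 43/2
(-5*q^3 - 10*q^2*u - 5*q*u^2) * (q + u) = -5*q^4 - 15*q^3*u - 15*q^2*u^2 - 5*q*u^3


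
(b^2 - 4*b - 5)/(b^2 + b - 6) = (b^2 - 4*b - 5)/(b^2 + b - 6)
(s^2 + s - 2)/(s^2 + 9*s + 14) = (s - 1)/(s + 7)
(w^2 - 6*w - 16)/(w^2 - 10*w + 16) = (w + 2)/(w - 2)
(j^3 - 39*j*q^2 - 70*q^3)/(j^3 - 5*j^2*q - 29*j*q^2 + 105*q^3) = (-j - 2*q)/(-j + 3*q)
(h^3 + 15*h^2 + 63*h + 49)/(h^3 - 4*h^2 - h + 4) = (h^2 + 14*h + 49)/(h^2 - 5*h + 4)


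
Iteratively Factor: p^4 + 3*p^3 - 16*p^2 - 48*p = (p)*(p^3 + 3*p^2 - 16*p - 48) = p*(p + 4)*(p^2 - p - 12) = p*(p + 3)*(p + 4)*(p - 4)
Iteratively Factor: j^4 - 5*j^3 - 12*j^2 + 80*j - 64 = (j - 4)*(j^3 - j^2 - 16*j + 16) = (j - 4)*(j + 4)*(j^2 - 5*j + 4) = (j - 4)*(j - 1)*(j + 4)*(j - 4)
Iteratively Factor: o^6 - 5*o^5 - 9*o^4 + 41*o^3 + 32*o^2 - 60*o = (o)*(o^5 - 5*o^4 - 9*o^3 + 41*o^2 + 32*o - 60) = o*(o - 1)*(o^4 - 4*o^3 - 13*o^2 + 28*o + 60) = o*(o - 1)*(o + 2)*(o^3 - 6*o^2 - o + 30) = o*(o - 1)*(o + 2)^2*(o^2 - 8*o + 15) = o*(o - 3)*(o - 1)*(o + 2)^2*(o - 5)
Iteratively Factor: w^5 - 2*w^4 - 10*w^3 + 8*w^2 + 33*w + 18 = (w + 1)*(w^4 - 3*w^3 - 7*w^2 + 15*w + 18) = (w - 3)*(w + 1)*(w^3 - 7*w - 6) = (w - 3)*(w + 1)*(w + 2)*(w^2 - 2*w - 3) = (w - 3)^2*(w + 1)*(w + 2)*(w + 1)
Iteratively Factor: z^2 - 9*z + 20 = (z - 5)*(z - 4)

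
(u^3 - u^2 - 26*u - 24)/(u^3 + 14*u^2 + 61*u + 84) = (u^2 - 5*u - 6)/(u^2 + 10*u + 21)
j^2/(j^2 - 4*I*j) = j/(j - 4*I)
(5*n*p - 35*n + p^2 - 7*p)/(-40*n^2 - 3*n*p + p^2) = (p - 7)/(-8*n + p)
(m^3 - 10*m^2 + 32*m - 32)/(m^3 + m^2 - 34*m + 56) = (m - 4)/(m + 7)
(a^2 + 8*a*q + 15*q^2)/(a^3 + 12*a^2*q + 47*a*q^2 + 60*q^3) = 1/(a + 4*q)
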